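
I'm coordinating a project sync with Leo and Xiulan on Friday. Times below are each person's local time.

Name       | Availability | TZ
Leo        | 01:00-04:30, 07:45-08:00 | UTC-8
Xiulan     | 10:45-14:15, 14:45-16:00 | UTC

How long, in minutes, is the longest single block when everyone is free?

Leo in UTC: 09:00-12:30, 15:45-16:00 (add 8h to convert from UTC-8).
Xiulan in UTC: 10:45-14:15, 14:45-16:00.
Leo ∩ Xiulan: 10:45-12:30, 15:45-16:00.
The longest is 10:45-12:30 at 105 minutes.

105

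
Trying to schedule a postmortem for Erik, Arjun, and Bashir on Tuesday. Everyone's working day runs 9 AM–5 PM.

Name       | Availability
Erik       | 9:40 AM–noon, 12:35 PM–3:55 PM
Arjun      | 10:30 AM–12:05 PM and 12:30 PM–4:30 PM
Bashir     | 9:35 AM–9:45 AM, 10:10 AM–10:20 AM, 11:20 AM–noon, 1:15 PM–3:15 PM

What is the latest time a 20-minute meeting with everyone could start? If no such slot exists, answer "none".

Erik ∩ Arjun: 10:30-12:00, 12:35-15:55.
Erik ∩ Arjun ∩ Bashir: 11:20-12:00, 13:15-15:15.
So the common availability across everyone is 11:20-12:00, 13:15-15:15.
The last common window of at least 20 minutes is 13:15-15:15; a 20-minute meeting can start as late as 14:55 and still end by 15:15.

14:55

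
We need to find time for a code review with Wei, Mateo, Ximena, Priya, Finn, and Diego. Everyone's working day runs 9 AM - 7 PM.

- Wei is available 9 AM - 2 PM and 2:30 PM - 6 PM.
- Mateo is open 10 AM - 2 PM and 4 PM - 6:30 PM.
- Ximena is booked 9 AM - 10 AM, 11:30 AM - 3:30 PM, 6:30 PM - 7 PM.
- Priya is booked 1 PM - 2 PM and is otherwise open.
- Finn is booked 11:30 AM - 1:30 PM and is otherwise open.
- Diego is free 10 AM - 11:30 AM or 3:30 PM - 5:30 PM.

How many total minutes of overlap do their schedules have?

Wei free: 09:00-14:00, 14:30-18:00.
Mateo free: 10:00-14:00, 16:00-18:30.
Ximena free: 10:00-11:30, 15:30-18:30 (invert busy blocks within the working day).
Priya free: 09:00-13:00, 14:00-19:00 (invert busy blocks within the working day).
Finn free: 09:00-11:30, 13:30-19:00 (invert busy blocks within the working day).
Diego free: 10:00-11:30, 15:30-17:30.
Wei ∩ Mateo: 10:00-14:00, 16:00-18:00.
Wei ∩ Mateo ∩ Ximena: 10:00-11:30, 16:00-18:00.
Wei ∩ Mateo ∩ Ximena ∩ Priya: 10:00-11:30, 16:00-18:00.
Wei ∩ Mateo ∩ Ximena ∩ Priya ∩ Finn: 10:00-11:30, 16:00-18:00.
Wei ∩ Mateo ∩ Ximena ∩ Priya ∩ Finn ∩ Diego: 10:00-11:30, 16:00-17:30.
So the common availability across everyone is 10:00-11:30, 16:00-17:30.
Summing the common windows: 90 + 90 = 180 minutes.

180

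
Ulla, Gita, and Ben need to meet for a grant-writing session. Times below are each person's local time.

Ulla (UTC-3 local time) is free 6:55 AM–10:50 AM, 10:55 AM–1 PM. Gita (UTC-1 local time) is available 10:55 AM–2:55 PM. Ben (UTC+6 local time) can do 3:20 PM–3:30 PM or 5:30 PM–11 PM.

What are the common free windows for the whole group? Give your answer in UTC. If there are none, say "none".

11:55-13:50, 13:55-15:55

Ulla in UTC: 09:55-13:50, 13:55-16:00 (add 3h to convert from UTC-3).
Gita in UTC: 11:55-15:55 (add 1h to convert from UTC-1).
Ben in UTC: 09:20-09:30, 11:30-17:00 (subtract 6h to convert from UTC+6).
Ulla ∩ Gita: 11:55-13:50, 13:55-15:55.
Ulla ∩ Gita ∩ Ben: 11:55-13:50, 13:55-15:55.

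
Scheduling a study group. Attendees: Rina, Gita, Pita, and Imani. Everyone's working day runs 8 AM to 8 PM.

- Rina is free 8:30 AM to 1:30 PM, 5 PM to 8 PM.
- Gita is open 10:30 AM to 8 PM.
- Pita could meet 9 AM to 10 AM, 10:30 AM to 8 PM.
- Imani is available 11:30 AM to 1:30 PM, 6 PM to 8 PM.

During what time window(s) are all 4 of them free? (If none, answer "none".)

Rina ∩ Gita: 10:30-13:30, 17:00-20:00.
Rina ∩ Gita ∩ Pita: 10:30-13:30, 17:00-20:00.
Rina ∩ Gita ∩ Pita ∩ Imani: 11:30-13:30, 18:00-20:00.
Those are the intersection windows.

11:30-13:30, 18:00-20:00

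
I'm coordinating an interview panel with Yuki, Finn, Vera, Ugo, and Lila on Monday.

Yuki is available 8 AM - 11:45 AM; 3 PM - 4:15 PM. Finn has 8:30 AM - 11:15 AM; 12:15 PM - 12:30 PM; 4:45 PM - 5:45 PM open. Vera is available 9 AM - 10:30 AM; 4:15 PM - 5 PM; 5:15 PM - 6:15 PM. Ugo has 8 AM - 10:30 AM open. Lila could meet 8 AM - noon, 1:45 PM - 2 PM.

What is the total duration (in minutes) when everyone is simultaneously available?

Yuki ∩ Finn: 08:30-11:15.
Yuki ∩ Finn ∩ Vera: 09:00-10:30.
Yuki ∩ Finn ∩ Vera ∩ Ugo: 09:00-10:30.
Yuki ∩ Finn ∩ Vera ∩ Ugo ∩ Lila: 09:00-10:30.
That's a single block of 90 minutes.

90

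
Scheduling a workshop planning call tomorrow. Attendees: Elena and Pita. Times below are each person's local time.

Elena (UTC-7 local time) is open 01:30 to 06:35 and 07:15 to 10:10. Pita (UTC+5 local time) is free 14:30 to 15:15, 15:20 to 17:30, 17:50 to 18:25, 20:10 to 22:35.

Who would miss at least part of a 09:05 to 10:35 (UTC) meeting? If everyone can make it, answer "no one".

Elena in UTC: 08:30-13:35, 14:15-17:10 (add 7h to convert from UTC-7).
Pita in UTC: 09:30-10:15, 10:20-12:30, 12:50-13:25, 15:10-17:35 (subtract 5h to convert from UTC+5).
Elena: free for 09:05-10:35. Pita: not fully free for 09:05-10:35.

Pita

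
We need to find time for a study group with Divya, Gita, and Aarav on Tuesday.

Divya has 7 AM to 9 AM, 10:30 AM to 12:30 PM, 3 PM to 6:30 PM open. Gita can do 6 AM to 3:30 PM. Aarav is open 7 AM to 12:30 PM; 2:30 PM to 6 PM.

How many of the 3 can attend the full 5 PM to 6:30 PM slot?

1

Divya can make the full 17:00-18:30 slot — that's 1.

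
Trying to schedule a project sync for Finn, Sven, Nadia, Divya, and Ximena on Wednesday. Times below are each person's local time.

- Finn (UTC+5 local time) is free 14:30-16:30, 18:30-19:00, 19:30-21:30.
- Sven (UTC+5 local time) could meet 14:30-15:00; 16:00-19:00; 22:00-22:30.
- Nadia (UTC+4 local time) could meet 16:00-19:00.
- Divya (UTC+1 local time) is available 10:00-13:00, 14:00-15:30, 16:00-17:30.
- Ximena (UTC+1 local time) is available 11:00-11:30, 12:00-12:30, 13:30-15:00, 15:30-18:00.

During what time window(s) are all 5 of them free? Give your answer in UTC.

Finn in UTC: 09:30-11:30, 13:30-14:00, 14:30-16:30 (subtract 5h to convert from UTC+5).
Sven in UTC: 09:30-10:00, 11:00-14:00, 17:00-17:30 (subtract 5h to convert from UTC+5).
Nadia in UTC: 12:00-15:00 (subtract 4h to convert from UTC+4).
Divya in UTC: 09:00-12:00, 13:00-14:30, 15:00-16:30 (subtract 1h to convert from UTC+1).
Ximena in UTC: 10:00-10:30, 11:00-11:30, 12:30-14:00, 14:30-17:00 (subtract 1h to convert from UTC+1).
Finn ∩ Sven: 09:30-10:00, 11:00-11:30, 13:30-14:00.
Finn ∩ Sven ∩ Nadia: 13:30-14:00.
Finn ∩ Sven ∩ Nadia ∩ Divya: 13:30-14:00.
Finn ∩ Sven ∩ Nadia ∩ Divya ∩ Ximena: 13:30-14:00.

13:30-14:00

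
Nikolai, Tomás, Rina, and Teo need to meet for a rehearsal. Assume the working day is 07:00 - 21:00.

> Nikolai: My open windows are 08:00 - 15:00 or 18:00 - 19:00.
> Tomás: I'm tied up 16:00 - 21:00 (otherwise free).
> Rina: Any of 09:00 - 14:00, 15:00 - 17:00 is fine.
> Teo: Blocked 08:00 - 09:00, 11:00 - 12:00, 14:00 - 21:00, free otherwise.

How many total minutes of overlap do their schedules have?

240

Nikolai free: 08:00-15:00, 18:00-19:00.
Tomás free: 07:00-16:00 (invert busy blocks within the working day).
Rina free: 09:00-14:00, 15:00-17:00.
Teo free: 07:00-08:00, 09:00-11:00, 12:00-14:00 (invert busy blocks within the working day).
Nikolai ∩ Tomás: 08:00-15:00.
Nikolai ∩ Tomás ∩ Rina: 09:00-14:00.
Nikolai ∩ Tomás ∩ Rina ∩ Teo: 09:00-11:00, 12:00-14:00.
Summing the common windows: 120 + 120 = 240 minutes.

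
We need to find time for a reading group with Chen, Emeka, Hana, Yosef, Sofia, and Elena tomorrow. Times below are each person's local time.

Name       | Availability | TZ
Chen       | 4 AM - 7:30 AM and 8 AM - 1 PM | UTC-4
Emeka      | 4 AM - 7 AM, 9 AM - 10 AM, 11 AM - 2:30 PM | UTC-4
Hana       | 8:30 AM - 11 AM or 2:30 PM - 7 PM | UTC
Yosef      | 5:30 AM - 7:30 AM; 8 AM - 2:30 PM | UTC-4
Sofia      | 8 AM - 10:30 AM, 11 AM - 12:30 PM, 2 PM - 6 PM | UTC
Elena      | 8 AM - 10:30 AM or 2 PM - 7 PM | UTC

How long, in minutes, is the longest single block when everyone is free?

Chen in UTC: 08:00-11:30, 12:00-17:00 (add 4h to convert from UTC-4).
Emeka in UTC: 08:00-11:00, 13:00-14:00, 15:00-18:30 (add 4h to convert from UTC-4).
Hana in UTC: 08:30-11:00, 14:30-19:00.
Yosef in UTC: 09:30-11:30, 12:00-18:30 (add 4h to convert from UTC-4).
Sofia in UTC: 08:00-10:30, 11:00-12:30, 14:00-18:00.
Elena in UTC: 08:00-10:30, 14:00-19:00.
Chen ∩ Emeka: 08:00-11:00, 13:00-14:00, 15:00-17:00.
Chen ∩ Emeka ∩ Hana: 08:30-11:00, 15:00-17:00.
Chen ∩ Emeka ∩ Hana ∩ Yosef: 09:30-11:00, 15:00-17:00.
Chen ∩ Emeka ∩ Hana ∩ Yosef ∩ Sofia: 09:30-10:30, 15:00-17:00.
Chen ∩ Emeka ∩ Hana ∩ Yosef ∩ Sofia ∩ Elena: 09:30-10:30, 15:00-17:00.
The longest is 15:00-17:00 at 120 minutes.

120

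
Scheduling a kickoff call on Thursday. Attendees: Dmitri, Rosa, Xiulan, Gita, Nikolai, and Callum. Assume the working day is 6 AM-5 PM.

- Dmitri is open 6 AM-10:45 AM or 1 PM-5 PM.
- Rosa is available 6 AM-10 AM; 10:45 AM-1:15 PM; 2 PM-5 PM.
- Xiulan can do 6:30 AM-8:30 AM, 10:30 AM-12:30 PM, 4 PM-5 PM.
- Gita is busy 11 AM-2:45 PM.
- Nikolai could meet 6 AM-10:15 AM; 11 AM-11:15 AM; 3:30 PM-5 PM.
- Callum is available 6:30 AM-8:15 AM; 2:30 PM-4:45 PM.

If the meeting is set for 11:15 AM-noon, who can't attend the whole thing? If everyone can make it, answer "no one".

Dmitri free: 06:00-10:45, 13:00-17:00.
Rosa free: 06:00-10:00, 10:45-13:15, 14:00-17:00.
Xiulan free: 06:30-08:30, 10:30-12:30, 16:00-17:00.
Gita free: 06:00-11:00, 14:45-17:00 (invert busy blocks within the working day).
Nikolai free: 06:00-10:15, 11:00-11:15, 15:30-17:00.
Callum free: 06:30-08:15, 14:30-16:45.
Dmitri: not fully free for 11:15-12:00. Rosa: free for 11:15-12:00. Xiulan: free for 11:15-12:00. Gita: not fully free for 11:15-12:00. Nikolai: not fully free for 11:15-12:00. Callum: not fully free for 11:15-12:00.

Callum, Dmitri, Gita, Nikolai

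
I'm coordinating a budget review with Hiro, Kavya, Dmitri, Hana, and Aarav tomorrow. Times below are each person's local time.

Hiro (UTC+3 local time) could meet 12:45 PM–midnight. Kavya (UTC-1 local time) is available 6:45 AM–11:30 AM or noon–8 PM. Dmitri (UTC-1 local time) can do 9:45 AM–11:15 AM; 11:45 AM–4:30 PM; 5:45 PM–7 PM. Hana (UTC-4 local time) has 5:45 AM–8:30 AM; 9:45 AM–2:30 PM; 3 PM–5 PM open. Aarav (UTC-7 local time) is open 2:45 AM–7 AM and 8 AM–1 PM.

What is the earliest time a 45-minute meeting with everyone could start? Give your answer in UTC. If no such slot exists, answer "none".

10:45

Hiro in UTC: 09:45-21:00 (subtract 3h to convert from UTC+3).
Kavya in UTC: 07:45-12:30, 13:00-21:00 (add 1h to convert from UTC-1).
Dmitri in UTC: 10:45-12:15, 12:45-17:30, 18:45-20:00 (add 1h to convert from UTC-1).
Hana in UTC: 09:45-12:30, 13:45-18:30, 19:00-21:00 (add 4h to convert from UTC-4).
Aarav in UTC: 09:45-14:00, 15:00-20:00 (add 7h to convert from UTC-7).
Hiro ∩ Kavya: 09:45-12:30, 13:00-21:00.
Hiro ∩ Kavya ∩ Dmitri: 10:45-12:15, 13:00-17:30, 18:45-20:00.
Hiro ∩ Kavya ∩ Dmitri ∩ Hana: 10:45-12:15, 13:45-17:30, 19:00-20:00.
Hiro ∩ Kavya ∩ Dmitri ∩ Hana ∩ Aarav: 10:45-12:15, 13:45-14:00, 15:00-17:30, 19:00-20:00.
The first common window of at least 45 minutes is 10:45-12:15, so the earliest start is 10:45.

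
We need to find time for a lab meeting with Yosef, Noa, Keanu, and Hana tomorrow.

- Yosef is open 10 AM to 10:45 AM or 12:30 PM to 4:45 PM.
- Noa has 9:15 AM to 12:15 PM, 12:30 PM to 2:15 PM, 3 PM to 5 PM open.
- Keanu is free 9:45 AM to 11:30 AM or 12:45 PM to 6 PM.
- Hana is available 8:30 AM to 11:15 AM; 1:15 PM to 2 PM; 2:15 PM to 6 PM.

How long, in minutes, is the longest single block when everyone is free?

Yosef ∩ Noa: 10:00-10:45, 12:30-14:15, 15:00-16:45.
Yosef ∩ Noa ∩ Keanu: 10:00-10:45, 12:45-14:15, 15:00-16:45.
Yosef ∩ Noa ∩ Keanu ∩ Hana: 10:00-10:45, 13:15-14:00, 15:00-16:45.
Those are the intersection windows.
The longest is 15:00-16:45 at 105 minutes.

105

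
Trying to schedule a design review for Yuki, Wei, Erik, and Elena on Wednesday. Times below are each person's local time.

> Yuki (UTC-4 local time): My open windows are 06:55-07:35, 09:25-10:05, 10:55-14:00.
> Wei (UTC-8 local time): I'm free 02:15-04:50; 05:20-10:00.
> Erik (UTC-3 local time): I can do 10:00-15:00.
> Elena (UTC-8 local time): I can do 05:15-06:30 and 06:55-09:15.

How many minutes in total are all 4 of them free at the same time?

Yuki in UTC: 10:55-11:35, 13:25-14:05, 14:55-18:00 (add 4h to convert from UTC-4).
Wei in UTC: 10:15-12:50, 13:20-18:00 (add 8h to convert from UTC-8).
Erik in UTC: 13:00-18:00 (add 3h to convert from UTC-3).
Elena in UTC: 13:15-14:30, 14:55-17:15 (add 8h to convert from UTC-8).
Yuki ∩ Wei: 10:55-11:35, 13:25-14:05, 14:55-18:00.
Yuki ∩ Wei ∩ Erik: 13:25-14:05, 14:55-18:00.
Yuki ∩ Wei ∩ Erik ∩ Elena: 13:25-14:05, 14:55-17:15.
Those are the intersection windows.
Summing the common windows: 40 + 140 = 180 minutes.

180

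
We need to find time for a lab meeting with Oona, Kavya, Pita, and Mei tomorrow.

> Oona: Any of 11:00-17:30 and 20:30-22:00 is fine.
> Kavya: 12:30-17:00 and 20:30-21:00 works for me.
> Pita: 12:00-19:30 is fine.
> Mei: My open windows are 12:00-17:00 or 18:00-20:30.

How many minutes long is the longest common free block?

270

Oona ∩ Kavya: 12:30-17:00, 20:30-21:00.
Oona ∩ Kavya ∩ Pita: 12:30-17:00.
Oona ∩ Kavya ∩ Pita ∩ Mei: 12:30-17:00.
The longest is 12:30-17:00 at 270 minutes.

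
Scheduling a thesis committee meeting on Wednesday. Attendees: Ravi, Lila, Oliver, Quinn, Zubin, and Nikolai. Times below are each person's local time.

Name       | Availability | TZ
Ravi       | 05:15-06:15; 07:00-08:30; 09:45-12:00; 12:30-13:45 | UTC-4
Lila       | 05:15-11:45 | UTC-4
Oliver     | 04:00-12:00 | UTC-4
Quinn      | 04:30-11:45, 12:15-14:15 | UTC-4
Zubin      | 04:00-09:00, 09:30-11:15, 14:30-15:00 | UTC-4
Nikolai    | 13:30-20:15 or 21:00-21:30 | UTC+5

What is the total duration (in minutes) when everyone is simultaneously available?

Ravi in UTC: 09:15-10:15, 11:00-12:30, 13:45-16:00, 16:30-17:45 (add 4h to convert from UTC-4).
Lila in UTC: 09:15-15:45 (add 4h to convert from UTC-4).
Oliver in UTC: 08:00-16:00 (add 4h to convert from UTC-4).
Quinn in UTC: 08:30-15:45, 16:15-18:15 (add 4h to convert from UTC-4).
Zubin in UTC: 08:00-13:00, 13:30-15:15, 18:30-19:00 (add 4h to convert from UTC-4).
Nikolai in UTC: 08:30-15:15, 16:00-16:30 (subtract 5h to convert from UTC+5).
Ravi ∩ Lila: 09:15-10:15, 11:00-12:30, 13:45-15:45.
Ravi ∩ Lila ∩ Oliver: 09:15-10:15, 11:00-12:30, 13:45-15:45.
Ravi ∩ Lila ∩ Oliver ∩ Quinn: 09:15-10:15, 11:00-12:30, 13:45-15:45.
Ravi ∩ Lila ∩ Oliver ∩ Quinn ∩ Zubin: 09:15-10:15, 11:00-12:30, 13:45-15:15.
Ravi ∩ Lila ∩ Oliver ∩ Quinn ∩ Zubin ∩ Nikolai: 09:15-10:15, 11:00-12:30, 13:45-15:15.
Summing the common windows: 60 + 90 + 90 = 240 minutes.

240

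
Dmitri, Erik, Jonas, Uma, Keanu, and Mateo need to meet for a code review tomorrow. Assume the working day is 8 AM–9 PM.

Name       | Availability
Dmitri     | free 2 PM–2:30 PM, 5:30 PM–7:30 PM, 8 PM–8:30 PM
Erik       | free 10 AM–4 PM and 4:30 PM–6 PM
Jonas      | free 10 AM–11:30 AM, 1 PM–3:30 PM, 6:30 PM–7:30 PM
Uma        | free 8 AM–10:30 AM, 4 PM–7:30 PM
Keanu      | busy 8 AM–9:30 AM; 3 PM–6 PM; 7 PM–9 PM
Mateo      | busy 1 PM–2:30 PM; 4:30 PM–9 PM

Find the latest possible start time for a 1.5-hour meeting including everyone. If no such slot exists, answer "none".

none

Dmitri free: 14:00-14:30, 17:30-19:30, 20:00-20:30.
Erik free: 10:00-16:00, 16:30-18:00.
Jonas free: 10:00-11:30, 13:00-15:30, 18:30-19:30.
Uma free: 08:00-10:30, 16:00-19:30.
Keanu free: 09:30-15:00, 18:00-19:00 (invert busy blocks within the working day).
Mateo free: 08:00-13:00, 14:30-16:30 (invert busy blocks within the working day).
Dmitri ∩ Erik: 14:00-14:30, 17:30-18:00.
Dmitri ∩ Erik ∩ Jonas: 14:00-14:30.
Dmitri ∩ Erik ∩ Jonas ∩ Uma: ∅.
Dmitri ∩ Erik ∩ Jonas ∩ Uma ∩ Keanu: ∅.
Dmitri ∩ Erik ∩ Jonas ∩ Uma ∩ Keanu ∩ Mateo: ∅.
There is no time when everyone is free.
No common window is at least 90 minutes long.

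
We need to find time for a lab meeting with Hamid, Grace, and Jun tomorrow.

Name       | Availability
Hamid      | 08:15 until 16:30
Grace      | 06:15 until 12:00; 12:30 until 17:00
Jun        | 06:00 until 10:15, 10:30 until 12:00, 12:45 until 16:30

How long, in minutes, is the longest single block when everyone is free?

Hamid ∩ Grace: 08:15-12:00, 12:30-16:30.
Hamid ∩ Grace ∩ Jun: 08:15-10:15, 10:30-12:00, 12:45-16:30.
The longest is 12:45-16:30 at 225 minutes.

225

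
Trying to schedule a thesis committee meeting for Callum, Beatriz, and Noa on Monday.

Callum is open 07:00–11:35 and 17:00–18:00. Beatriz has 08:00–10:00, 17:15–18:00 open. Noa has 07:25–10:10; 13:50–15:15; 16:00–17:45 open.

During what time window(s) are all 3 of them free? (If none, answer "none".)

08:00-10:00, 17:15-17:45

Callum ∩ Beatriz: 08:00-10:00, 17:15-18:00.
Callum ∩ Beatriz ∩ Noa: 08:00-10:00, 17:15-17:45.
Those are the intersection windows.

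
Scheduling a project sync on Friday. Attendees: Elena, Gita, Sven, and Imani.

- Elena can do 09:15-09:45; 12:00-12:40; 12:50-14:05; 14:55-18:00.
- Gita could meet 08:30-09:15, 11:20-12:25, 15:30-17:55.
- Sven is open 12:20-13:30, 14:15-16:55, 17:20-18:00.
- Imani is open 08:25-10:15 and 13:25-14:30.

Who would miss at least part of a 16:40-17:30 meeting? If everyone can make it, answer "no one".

Elena: free for 16:40-17:30. Gita: free for 16:40-17:30. Sven: not fully free for 16:40-17:30. Imani: not fully free for 16:40-17:30.

Imani, Sven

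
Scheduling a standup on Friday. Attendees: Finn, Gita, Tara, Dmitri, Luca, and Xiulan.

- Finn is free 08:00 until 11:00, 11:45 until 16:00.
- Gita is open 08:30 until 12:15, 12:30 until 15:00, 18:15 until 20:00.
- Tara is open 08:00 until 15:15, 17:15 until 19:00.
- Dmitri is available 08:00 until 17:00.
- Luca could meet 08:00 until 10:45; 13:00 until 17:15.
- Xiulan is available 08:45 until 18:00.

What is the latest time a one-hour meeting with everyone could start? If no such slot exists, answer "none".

14:00

Finn ∩ Gita: 08:30-11:00, 11:45-12:15, 12:30-15:00.
Finn ∩ Gita ∩ Tara: 08:30-11:00, 11:45-12:15, 12:30-15:00.
Finn ∩ Gita ∩ Tara ∩ Dmitri: 08:30-11:00, 11:45-12:15, 12:30-15:00.
Finn ∩ Gita ∩ Tara ∩ Dmitri ∩ Luca: 08:30-10:45, 13:00-15:00.
Finn ∩ Gita ∩ Tara ∩ Dmitri ∩ Luca ∩ Xiulan: 08:45-10:45, 13:00-15:00.
The last common window of at least 60 minutes is 13:00-15:00; a 60-minute meeting can start as late as 14:00 and still end by 15:00.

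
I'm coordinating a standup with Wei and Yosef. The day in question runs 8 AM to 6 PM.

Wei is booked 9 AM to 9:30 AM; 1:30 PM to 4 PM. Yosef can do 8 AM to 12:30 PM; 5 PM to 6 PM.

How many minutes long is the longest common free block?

180

Wei free: 08:00-09:00, 09:30-13:30, 16:00-18:00 (invert busy blocks within the working day).
Yosef free: 08:00-12:30, 17:00-18:00.
Wei ∩ Yosef: 08:00-09:00, 09:30-12:30, 17:00-18:00.
The longest is 09:30-12:30 at 180 minutes.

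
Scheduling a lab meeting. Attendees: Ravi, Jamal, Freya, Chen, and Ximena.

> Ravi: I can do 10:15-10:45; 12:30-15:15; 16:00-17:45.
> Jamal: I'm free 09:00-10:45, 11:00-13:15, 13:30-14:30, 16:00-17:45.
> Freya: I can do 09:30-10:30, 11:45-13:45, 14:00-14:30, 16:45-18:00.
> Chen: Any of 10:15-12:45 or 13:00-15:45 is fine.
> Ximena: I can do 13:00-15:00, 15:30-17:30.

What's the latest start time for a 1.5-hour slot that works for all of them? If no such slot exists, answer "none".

Ravi ∩ Jamal: 10:15-10:45, 12:30-13:15, 13:30-14:30, 16:00-17:45.
Ravi ∩ Jamal ∩ Freya: 10:15-10:30, 12:30-13:15, 13:30-13:45, 14:00-14:30, 16:45-17:45.
Ravi ∩ Jamal ∩ Freya ∩ Chen: 10:15-10:30, 12:30-12:45, 13:00-13:15, 13:30-13:45, 14:00-14:30.
Ravi ∩ Jamal ∩ Freya ∩ Chen ∩ Ximena: 13:00-13:15, 13:30-13:45, 14:00-14:30.
No common window is at least 90 minutes long.

none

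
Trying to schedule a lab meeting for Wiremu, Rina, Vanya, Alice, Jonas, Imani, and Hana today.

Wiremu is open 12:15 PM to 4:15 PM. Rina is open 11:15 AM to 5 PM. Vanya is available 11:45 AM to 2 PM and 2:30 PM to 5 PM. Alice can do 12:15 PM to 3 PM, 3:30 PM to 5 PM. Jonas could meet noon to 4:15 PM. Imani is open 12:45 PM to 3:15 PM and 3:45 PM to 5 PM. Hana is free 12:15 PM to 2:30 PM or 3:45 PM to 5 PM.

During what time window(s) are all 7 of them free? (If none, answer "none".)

Wiremu ∩ Rina: 12:15-16:15.
Wiremu ∩ Rina ∩ Vanya: 12:15-14:00, 14:30-16:15.
Wiremu ∩ Rina ∩ Vanya ∩ Alice: 12:15-14:00, 14:30-15:00, 15:30-16:15.
Wiremu ∩ Rina ∩ Vanya ∩ Alice ∩ Jonas: 12:15-14:00, 14:30-15:00, 15:30-16:15.
Wiremu ∩ Rina ∩ Vanya ∩ Alice ∩ Jonas ∩ Imani: 12:45-14:00, 14:30-15:00, 15:45-16:15.
Wiremu ∩ Rina ∩ Vanya ∩ Alice ∩ Jonas ∩ Imani ∩ Hana: 12:45-14:00, 15:45-16:15.

12:45-14:00, 15:45-16:15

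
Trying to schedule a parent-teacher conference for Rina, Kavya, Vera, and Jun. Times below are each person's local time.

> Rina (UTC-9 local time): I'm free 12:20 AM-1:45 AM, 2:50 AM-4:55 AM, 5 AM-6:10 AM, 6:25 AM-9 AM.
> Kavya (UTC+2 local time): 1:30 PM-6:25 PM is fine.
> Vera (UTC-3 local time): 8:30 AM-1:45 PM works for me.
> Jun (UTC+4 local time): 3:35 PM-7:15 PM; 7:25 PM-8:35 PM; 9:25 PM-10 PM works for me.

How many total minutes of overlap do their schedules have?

Rina in UTC: 09:20-10:45, 11:50-13:55, 14:00-15:10, 15:25-18:00 (add 9h to convert from UTC-9).
Kavya in UTC: 11:30-16:25 (subtract 2h to convert from UTC+2).
Vera in UTC: 11:30-16:45 (add 3h to convert from UTC-3).
Jun in UTC: 11:35-15:15, 15:25-16:35, 17:25-18:00 (subtract 4h to convert from UTC+4).
Rina ∩ Kavya: 11:50-13:55, 14:00-15:10, 15:25-16:25.
Rina ∩ Kavya ∩ Vera: 11:50-13:55, 14:00-15:10, 15:25-16:25.
Rina ∩ Kavya ∩ Vera ∩ Jun: 11:50-13:55, 14:00-15:10, 15:25-16:25.
Summing the common windows: 125 + 70 + 60 = 255 minutes.

255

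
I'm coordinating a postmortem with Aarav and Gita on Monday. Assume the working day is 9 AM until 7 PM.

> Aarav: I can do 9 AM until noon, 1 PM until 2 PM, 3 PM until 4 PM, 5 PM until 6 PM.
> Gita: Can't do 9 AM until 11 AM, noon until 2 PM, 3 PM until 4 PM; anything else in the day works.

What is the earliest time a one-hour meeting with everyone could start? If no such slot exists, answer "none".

11:00

Aarav free: 09:00-12:00, 13:00-14:00, 15:00-16:00, 17:00-18:00.
Gita free: 11:00-12:00, 14:00-15:00, 16:00-19:00 (invert busy blocks within the working day).
Aarav ∩ Gita: 11:00-12:00, 17:00-18:00.
Those are the intersection windows.
The first common window of at least 60 minutes is 11:00-12:00, so the earliest start is 11:00.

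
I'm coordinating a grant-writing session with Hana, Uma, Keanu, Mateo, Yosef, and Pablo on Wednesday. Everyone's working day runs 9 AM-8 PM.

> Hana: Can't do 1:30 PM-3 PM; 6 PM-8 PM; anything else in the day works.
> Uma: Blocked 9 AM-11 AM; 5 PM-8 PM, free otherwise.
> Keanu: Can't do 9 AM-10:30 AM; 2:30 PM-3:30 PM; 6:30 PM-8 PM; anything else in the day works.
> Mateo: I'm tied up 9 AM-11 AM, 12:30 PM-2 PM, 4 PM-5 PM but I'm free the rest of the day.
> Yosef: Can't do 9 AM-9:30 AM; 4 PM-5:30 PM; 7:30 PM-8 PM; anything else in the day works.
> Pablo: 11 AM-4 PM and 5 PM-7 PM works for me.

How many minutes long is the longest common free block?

90

Hana free: 09:00-13:30, 15:00-18:00 (invert busy blocks within the working day).
Uma free: 11:00-17:00 (invert busy blocks within the working day).
Keanu free: 10:30-14:30, 15:30-18:30 (invert busy blocks within the working day).
Mateo free: 11:00-12:30, 14:00-16:00, 17:00-20:00 (invert busy blocks within the working day).
Yosef free: 09:30-16:00, 17:30-19:30 (invert busy blocks within the working day).
Pablo free: 11:00-16:00, 17:00-19:00.
Hana ∩ Uma: 11:00-13:30, 15:00-17:00.
Hana ∩ Uma ∩ Keanu: 11:00-13:30, 15:30-17:00.
Hana ∩ Uma ∩ Keanu ∩ Mateo: 11:00-12:30, 15:30-16:00.
Hana ∩ Uma ∩ Keanu ∩ Mateo ∩ Yosef: 11:00-12:30, 15:30-16:00.
Hana ∩ Uma ∩ Keanu ∩ Mateo ∩ Yosef ∩ Pablo: 11:00-12:30, 15:30-16:00.
So the common availability across everyone is 11:00-12:30, 15:30-16:00.
The longest is 11:00-12:30 at 90 minutes.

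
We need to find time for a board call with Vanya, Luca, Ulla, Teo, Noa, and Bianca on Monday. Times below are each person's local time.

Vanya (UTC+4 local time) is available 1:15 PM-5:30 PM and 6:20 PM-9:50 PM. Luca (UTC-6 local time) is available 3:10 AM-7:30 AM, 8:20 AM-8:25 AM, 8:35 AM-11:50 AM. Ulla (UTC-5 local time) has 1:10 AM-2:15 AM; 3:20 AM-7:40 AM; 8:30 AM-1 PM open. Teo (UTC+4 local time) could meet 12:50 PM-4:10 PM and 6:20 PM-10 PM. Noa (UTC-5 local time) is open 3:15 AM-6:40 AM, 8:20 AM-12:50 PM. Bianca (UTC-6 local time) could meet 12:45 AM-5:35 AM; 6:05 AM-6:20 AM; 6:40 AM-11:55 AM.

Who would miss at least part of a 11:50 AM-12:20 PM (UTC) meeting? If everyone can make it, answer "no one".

Vanya in UTC: 09:15-13:30, 14:20-17:50 (subtract 4h to convert from UTC+4).
Luca in UTC: 09:10-13:30, 14:20-14:25, 14:35-17:50 (add 6h to convert from UTC-6).
Ulla in UTC: 06:10-07:15, 08:20-12:40, 13:30-18:00 (add 5h to convert from UTC-5).
Teo in UTC: 08:50-12:10, 14:20-18:00 (subtract 4h to convert from UTC+4).
Noa in UTC: 08:15-11:40, 13:20-17:50 (add 5h to convert from UTC-5).
Bianca in UTC: 06:45-11:35, 12:05-12:20, 12:40-17:55 (add 6h to convert from UTC-6).
Vanya: free for 11:50-12:20. Luca: free for 11:50-12:20. Ulla: free for 11:50-12:20. Teo: not fully free for 11:50-12:20. Noa: not fully free for 11:50-12:20. Bianca: not fully free for 11:50-12:20.

Bianca, Noa, Teo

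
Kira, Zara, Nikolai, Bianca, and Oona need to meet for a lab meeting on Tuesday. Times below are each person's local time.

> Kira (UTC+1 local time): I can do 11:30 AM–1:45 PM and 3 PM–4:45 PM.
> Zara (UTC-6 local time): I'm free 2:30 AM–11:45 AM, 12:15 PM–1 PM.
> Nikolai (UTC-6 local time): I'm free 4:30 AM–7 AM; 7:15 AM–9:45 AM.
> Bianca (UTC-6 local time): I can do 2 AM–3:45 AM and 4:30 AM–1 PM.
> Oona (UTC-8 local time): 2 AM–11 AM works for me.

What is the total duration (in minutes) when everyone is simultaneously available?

240

Kira in UTC: 10:30-12:45, 14:00-15:45 (subtract 1h to convert from UTC+1).
Zara in UTC: 08:30-17:45, 18:15-19:00 (add 6h to convert from UTC-6).
Nikolai in UTC: 10:30-13:00, 13:15-15:45 (add 6h to convert from UTC-6).
Bianca in UTC: 08:00-09:45, 10:30-19:00 (add 6h to convert from UTC-6).
Oona in UTC: 10:00-19:00 (add 8h to convert from UTC-8).
Kira ∩ Zara: 10:30-12:45, 14:00-15:45.
Kira ∩ Zara ∩ Nikolai: 10:30-12:45, 14:00-15:45.
Kira ∩ Zara ∩ Nikolai ∩ Bianca: 10:30-12:45, 14:00-15:45.
Kira ∩ Zara ∩ Nikolai ∩ Bianca ∩ Oona: 10:30-12:45, 14:00-15:45.
Summing the common windows: 135 + 105 = 240 minutes.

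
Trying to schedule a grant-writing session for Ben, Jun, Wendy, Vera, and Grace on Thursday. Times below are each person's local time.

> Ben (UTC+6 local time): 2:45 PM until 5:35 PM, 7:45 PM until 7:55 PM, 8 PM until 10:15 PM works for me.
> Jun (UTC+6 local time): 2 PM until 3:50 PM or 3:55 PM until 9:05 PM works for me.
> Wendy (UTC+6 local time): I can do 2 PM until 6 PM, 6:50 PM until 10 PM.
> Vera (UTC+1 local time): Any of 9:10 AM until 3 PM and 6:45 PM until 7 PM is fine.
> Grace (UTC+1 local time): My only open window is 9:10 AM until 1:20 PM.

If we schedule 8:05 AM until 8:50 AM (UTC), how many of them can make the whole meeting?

Ben in UTC: 08:45-11:35, 13:45-13:55, 14:00-16:15 (subtract 6h to convert from UTC+6).
Jun in UTC: 08:00-09:50, 09:55-15:05 (subtract 6h to convert from UTC+6).
Wendy in UTC: 08:00-12:00, 12:50-16:00 (subtract 6h to convert from UTC+6).
Vera in UTC: 08:10-14:00, 17:45-18:00 (subtract 1h to convert from UTC+1).
Grace in UTC: 08:10-12:20 (subtract 1h to convert from UTC+1).
Jun and Wendy can make the full 08:05-08:50 slot — that's 2.

2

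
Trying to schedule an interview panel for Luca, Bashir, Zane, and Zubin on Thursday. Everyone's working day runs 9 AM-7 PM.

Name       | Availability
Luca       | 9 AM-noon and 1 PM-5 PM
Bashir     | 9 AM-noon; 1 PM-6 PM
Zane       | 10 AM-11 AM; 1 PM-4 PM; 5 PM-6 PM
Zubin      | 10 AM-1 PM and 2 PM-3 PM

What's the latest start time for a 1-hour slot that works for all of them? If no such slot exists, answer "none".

Luca ∩ Bashir: 09:00-12:00, 13:00-17:00.
Luca ∩ Bashir ∩ Zane: 10:00-11:00, 13:00-16:00.
Luca ∩ Bashir ∩ Zane ∩ Zubin: 10:00-11:00, 14:00-15:00.
Those are the intersection windows.
The last common window of at least 60 minutes is 14:00-15:00; a 60-minute meeting can start as late as 14:00 and still end by 15:00.

14:00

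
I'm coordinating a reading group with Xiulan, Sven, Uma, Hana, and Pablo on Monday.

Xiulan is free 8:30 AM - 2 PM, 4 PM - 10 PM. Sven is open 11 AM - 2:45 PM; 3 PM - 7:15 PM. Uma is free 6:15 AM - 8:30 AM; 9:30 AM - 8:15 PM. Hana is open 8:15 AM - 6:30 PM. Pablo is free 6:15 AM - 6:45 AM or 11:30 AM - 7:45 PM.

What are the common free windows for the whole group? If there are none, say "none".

Xiulan ∩ Sven: 11:00-14:00, 16:00-19:15.
Xiulan ∩ Sven ∩ Uma: 11:00-14:00, 16:00-19:15.
Xiulan ∩ Sven ∩ Uma ∩ Hana: 11:00-14:00, 16:00-18:30.
Xiulan ∩ Sven ∩ Uma ∩ Hana ∩ Pablo: 11:30-14:00, 16:00-18:30.
So the common availability across everyone is 11:30-14:00, 16:00-18:30.

11:30-14:00, 16:00-18:30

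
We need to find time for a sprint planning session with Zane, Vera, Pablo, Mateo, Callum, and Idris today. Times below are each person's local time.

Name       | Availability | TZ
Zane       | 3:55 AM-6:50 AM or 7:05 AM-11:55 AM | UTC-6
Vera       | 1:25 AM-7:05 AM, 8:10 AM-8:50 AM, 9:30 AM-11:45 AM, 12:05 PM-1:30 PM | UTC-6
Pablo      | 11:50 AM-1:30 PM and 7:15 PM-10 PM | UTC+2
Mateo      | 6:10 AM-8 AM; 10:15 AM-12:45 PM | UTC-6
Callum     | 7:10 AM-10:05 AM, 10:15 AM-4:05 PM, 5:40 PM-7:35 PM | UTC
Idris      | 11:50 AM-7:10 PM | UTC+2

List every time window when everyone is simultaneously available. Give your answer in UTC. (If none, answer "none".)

Zane in UTC: 09:55-12:50, 13:05-17:55 (add 6h to convert from UTC-6).
Vera in UTC: 07:25-13:05, 14:10-14:50, 15:30-17:45, 18:05-19:30 (add 6h to convert from UTC-6).
Pablo in UTC: 09:50-11:30, 17:15-20:00 (subtract 2h to convert from UTC+2).
Mateo in UTC: 12:10-14:00, 16:15-18:45 (add 6h to convert from UTC-6).
Callum in UTC: 07:10-10:05, 10:15-16:05, 17:40-19:35.
Idris in UTC: 09:50-17:10 (subtract 2h to convert from UTC+2).
Zane ∩ Vera: 09:55-12:50, 14:10-14:50, 15:30-17:45.
Zane ∩ Vera ∩ Pablo: 09:55-11:30, 17:15-17:45.
Zane ∩ Vera ∩ Pablo ∩ Mateo: 17:15-17:45.
Zane ∩ Vera ∩ Pablo ∩ Mateo ∩ Callum: 17:40-17:45.
Zane ∩ Vera ∩ Pablo ∩ Mateo ∩ Callum ∩ Idris: ∅.
There is no time when everyone is free.

none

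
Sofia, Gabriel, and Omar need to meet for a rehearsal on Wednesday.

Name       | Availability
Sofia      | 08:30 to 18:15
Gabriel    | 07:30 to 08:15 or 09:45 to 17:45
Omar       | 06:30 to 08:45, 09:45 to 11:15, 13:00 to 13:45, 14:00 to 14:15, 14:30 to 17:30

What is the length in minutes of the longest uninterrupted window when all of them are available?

Sofia ∩ Gabriel: 09:45-17:45.
Sofia ∩ Gabriel ∩ Omar: 09:45-11:15, 13:00-13:45, 14:00-14:15, 14:30-17:30.
The longest is 14:30-17:30 at 180 minutes.

180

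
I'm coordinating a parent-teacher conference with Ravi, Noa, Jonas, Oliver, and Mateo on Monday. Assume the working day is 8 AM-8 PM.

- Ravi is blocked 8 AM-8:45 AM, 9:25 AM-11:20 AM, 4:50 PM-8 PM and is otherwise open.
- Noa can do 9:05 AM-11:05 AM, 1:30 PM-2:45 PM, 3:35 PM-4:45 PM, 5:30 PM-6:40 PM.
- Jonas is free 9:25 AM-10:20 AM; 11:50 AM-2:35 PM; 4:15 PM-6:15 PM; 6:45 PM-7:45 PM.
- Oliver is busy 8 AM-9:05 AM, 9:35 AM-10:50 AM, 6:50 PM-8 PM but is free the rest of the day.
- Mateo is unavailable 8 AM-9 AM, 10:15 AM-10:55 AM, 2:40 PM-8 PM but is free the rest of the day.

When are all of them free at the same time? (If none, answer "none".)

13:30-14:35

Ravi free: 08:45-09:25, 11:20-16:50 (invert busy blocks within the working day).
Noa free: 09:05-11:05, 13:30-14:45, 15:35-16:45, 17:30-18:40.
Jonas free: 09:25-10:20, 11:50-14:35, 16:15-18:15, 18:45-19:45.
Oliver free: 09:05-09:35, 10:50-18:50 (invert busy blocks within the working day).
Mateo free: 09:00-10:15, 10:55-14:40 (invert busy blocks within the working day).
Ravi ∩ Noa: 09:05-09:25, 13:30-14:45, 15:35-16:45.
Ravi ∩ Noa ∩ Jonas: 13:30-14:35, 16:15-16:45.
Ravi ∩ Noa ∩ Jonas ∩ Oliver: 13:30-14:35, 16:15-16:45.
Ravi ∩ Noa ∩ Jonas ∩ Oliver ∩ Mateo: 13:30-14:35.
So the common availability across everyone is 13:30-14:35.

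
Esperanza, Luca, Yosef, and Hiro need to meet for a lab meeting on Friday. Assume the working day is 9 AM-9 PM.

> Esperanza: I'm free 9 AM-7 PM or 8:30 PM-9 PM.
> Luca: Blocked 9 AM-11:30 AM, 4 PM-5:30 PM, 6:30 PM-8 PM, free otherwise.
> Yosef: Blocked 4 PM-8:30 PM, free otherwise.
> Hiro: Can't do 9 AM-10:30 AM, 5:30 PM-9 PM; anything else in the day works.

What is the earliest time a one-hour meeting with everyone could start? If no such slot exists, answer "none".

11:30

Esperanza free: 09:00-19:00, 20:30-21:00.
Luca free: 11:30-16:00, 17:30-18:30, 20:00-21:00 (invert busy blocks within the working day).
Yosef free: 09:00-16:00, 20:30-21:00 (invert busy blocks within the working day).
Hiro free: 10:30-17:30 (invert busy blocks within the working day).
Esperanza ∩ Luca: 11:30-16:00, 17:30-18:30, 20:30-21:00.
Esperanza ∩ Luca ∩ Yosef: 11:30-16:00, 20:30-21:00.
Esperanza ∩ Luca ∩ Yosef ∩ Hiro: 11:30-16:00.
Those are the intersection windows.
The first common window of at least 60 minutes is 11:30-16:00, so the earliest start is 11:30.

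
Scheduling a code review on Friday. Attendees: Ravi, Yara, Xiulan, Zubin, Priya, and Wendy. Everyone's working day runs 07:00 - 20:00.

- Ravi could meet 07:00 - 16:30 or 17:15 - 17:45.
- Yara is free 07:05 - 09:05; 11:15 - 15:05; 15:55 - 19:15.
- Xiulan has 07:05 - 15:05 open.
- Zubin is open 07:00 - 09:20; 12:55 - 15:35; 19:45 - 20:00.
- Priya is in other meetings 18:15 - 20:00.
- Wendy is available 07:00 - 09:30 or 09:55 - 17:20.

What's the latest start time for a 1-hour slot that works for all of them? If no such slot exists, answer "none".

14:05

Ravi free: 07:00-16:30, 17:15-17:45.
Yara free: 07:05-09:05, 11:15-15:05, 15:55-19:15.
Xiulan free: 07:05-15:05.
Zubin free: 07:00-09:20, 12:55-15:35, 19:45-20:00.
Priya free: 07:00-18:15 (invert busy blocks within the working day).
Wendy free: 07:00-09:30, 09:55-17:20.
Ravi ∩ Yara: 07:05-09:05, 11:15-15:05, 15:55-16:30, 17:15-17:45.
Ravi ∩ Yara ∩ Xiulan: 07:05-09:05, 11:15-15:05.
Ravi ∩ Yara ∩ Xiulan ∩ Zubin: 07:05-09:05, 12:55-15:05.
Ravi ∩ Yara ∩ Xiulan ∩ Zubin ∩ Priya: 07:05-09:05, 12:55-15:05.
Ravi ∩ Yara ∩ Xiulan ∩ Zubin ∩ Priya ∩ Wendy: 07:05-09:05, 12:55-15:05.
So the common availability across everyone is 07:05-09:05, 12:55-15:05.
The last common window of at least 60 minutes is 12:55-15:05; a 60-minute meeting can start as late as 14:05 and still end by 15:05.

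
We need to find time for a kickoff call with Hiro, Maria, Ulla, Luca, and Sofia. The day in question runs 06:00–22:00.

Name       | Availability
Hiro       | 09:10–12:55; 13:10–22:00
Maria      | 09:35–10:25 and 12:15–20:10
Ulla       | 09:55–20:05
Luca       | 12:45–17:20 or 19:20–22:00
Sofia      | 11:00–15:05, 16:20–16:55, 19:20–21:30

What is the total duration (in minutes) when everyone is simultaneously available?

205

Hiro ∩ Maria: 09:35-10:25, 12:15-12:55, 13:10-20:10.
Hiro ∩ Maria ∩ Ulla: 09:55-10:25, 12:15-12:55, 13:10-20:05.
Hiro ∩ Maria ∩ Ulla ∩ Luca: 12:45-12:55, 13:10-17:20, 19:20-20:05.
Hiro ∩ Maria ∩ Ulla ∩ Luca ∩ Sofia: 12:45-12:55, 13:10-15:05, 16:20-16:55, 19:20-20:05.
Those are the intersection windows.
Summing the common windows: 10 + 115 + 35 + 45 = 205 minutes.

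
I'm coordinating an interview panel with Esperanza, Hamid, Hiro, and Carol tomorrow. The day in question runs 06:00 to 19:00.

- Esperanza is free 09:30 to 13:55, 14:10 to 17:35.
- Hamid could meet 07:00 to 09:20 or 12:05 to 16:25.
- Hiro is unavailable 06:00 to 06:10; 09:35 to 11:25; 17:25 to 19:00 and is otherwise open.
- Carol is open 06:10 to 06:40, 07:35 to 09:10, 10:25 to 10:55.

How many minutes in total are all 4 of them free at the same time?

Esperanza free: 09:30-13:55, 14:10-17:35.
Hamid free: 07:00-09:20, 12:05-16:25.
Hiro free: 06:10-09:35, 11:25-17:25 (invert busy blocks within the working day).
Carol free: 06:10-06:40, 07:35-09:10, 10:25-10:55.
Esperanza ∩ Hamid: 12:05-13:55, 14:10-16:25.
Esperanza ∩ Hamid ∩ Hiro: 12:05-13:55, 14:10-16:25.
Esperanza ∩ Hamid ∩ Hiro ∩ Carol: ∅.
There is no time when everyone is free.
There is no common window, so the total is 0 minutes.

0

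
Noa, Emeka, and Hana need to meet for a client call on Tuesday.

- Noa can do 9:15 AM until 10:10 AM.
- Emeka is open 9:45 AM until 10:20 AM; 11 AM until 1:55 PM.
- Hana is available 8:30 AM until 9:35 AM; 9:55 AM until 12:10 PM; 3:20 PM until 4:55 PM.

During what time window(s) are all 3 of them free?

09:55-10:10

Noa ∩ Emeka: 09:45-10:10.
Noa ∩ Emeka ∩ Hana: 09:55-10:10.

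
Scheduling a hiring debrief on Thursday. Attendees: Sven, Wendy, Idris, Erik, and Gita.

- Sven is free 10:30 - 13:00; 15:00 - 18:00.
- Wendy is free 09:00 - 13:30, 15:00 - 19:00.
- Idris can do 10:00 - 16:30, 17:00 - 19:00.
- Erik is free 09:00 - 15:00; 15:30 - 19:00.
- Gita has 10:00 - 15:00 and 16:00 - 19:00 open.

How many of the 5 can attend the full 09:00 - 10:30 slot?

2

Wendy and Erik can make the full 09:00-10:30 slot — that's 2.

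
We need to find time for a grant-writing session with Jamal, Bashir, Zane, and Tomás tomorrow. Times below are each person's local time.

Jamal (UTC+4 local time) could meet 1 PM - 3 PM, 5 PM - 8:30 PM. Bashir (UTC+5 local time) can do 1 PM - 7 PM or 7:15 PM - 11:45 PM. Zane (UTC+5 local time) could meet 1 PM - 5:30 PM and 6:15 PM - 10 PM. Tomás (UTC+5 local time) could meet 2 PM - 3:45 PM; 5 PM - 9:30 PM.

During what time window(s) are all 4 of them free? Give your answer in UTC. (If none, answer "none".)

Jamal in UTC: 09:00-11:00, 13:00-16:30 (subtract 4h to convert from UTC+4).
Bashir in UTC: 08:00-14:00, 14:15-18:45 (subtract 5h to convert from UTC+5).
Zane in UTC: 08:00-12:30, 13:15-17:00 (subtract 5h to convert from UTC+5).
Tomás in UTC: 09:00-10:45, 12:00-16:30 (subtract 5h to convert from UTC+5).
Jamal ∩ Bashir: 09:00-11:00, 13:00-14:00, 14:15-16:30.
Jamal ∩ Bashir ∩ Zane: 09:00-11:00, 13:15-14:00, 14:15-16:30.
Jamal ∩ Bashir ∩ Zane ∩ Tomás: 09:00-10:45, 13:15-14:00, 14:15-16:30.

09:00-10:45, 13:15-14:00, 14:15-16:30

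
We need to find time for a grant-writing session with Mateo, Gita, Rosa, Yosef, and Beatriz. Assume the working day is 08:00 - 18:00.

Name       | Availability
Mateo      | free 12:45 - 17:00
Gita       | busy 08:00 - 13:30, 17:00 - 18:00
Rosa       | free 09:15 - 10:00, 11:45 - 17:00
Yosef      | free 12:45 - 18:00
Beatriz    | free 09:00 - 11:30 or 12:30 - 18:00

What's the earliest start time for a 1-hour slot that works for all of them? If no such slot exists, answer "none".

13:30

Mateo free: 12:45-17:00.
Gita free: 13:30-17:00 (invert busy blocks within the working day).
Rosa free: 09:15-10:00, 11:45-17:00.
Yosef free: 12:45-18:00.
Beatriz free: 09:00-11:30, 12:30-18:00.
Mateo ∩ Gita: 13:30-17:00.
Mateo ∩ Gita ∩ Rosa: 13:30-17:00.
Mateo ∩ Gita ∩ Rosa ∩ Yosef: 13:30-17:00.
Mateo ∩ Gita ∩ Rosa ∩ Yosef ∩ Beatriz: 13:30-17:00.
The first common window of at least 60 minutes is 13:30-17:00, so the earliest start is 13:30.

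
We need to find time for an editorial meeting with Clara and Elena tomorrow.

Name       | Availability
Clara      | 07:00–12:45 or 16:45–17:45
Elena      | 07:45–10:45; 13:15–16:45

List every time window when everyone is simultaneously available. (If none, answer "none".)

Clara ∩ Elena: 07:45-10:45.

07:45-10:45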